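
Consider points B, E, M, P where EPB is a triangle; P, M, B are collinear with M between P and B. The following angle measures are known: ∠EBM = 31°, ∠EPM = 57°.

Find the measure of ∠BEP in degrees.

1. ∠EBP = 31°  [M on ray BP]
2. ∠BPE = 57°  [M on ray PB]
3. ∠BEP = 92°  [△EPB]

∠BEP = 92°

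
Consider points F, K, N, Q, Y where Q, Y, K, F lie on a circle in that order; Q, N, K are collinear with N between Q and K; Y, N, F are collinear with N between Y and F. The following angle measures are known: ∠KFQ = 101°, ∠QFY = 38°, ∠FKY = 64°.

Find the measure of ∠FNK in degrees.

1. ∠KYQ = 79°  [cyclic QYKF, opposite ∠Y+∠F]
2. ∠QKY = 38°  [same arc QY]
3. ∠FQY = 116°  [cyclic QYKF, opposite ∠Q+∠K]
4. ∠KQY = 63°  [△QYK]
5. ∠FYQ = 26°  [△QYF]
6. ∠KFY = 63°  [same arc YK]
7. ∠FKQ = 26°  [same arc QF]
8. ∠FNK = 91°  [△KNF]

∠FNK = 91°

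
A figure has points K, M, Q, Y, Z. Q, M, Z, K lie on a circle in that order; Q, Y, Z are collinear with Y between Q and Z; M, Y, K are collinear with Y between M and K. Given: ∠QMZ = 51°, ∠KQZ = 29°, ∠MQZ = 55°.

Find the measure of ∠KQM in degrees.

∠KQM = 84°

1. ∠QKZ = 129°  [cyclic QMZK, opposite ∠M+∠K]
2. ∠MZQ = 74°  [△QMZ]
3. ∠KZQ = 22°  [△QZK]
4. ∠MKQ = 74°  [same arc QM]
5. ∠KMQ = 22°  [same arc QK]
6. ∠KQM = 84°  [△QMK]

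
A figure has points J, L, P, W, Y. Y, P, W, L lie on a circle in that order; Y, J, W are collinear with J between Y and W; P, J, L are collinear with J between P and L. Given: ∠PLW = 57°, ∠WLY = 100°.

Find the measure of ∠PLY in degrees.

∠PLY = 43°

1. ∠PYW = 57°  [same arc PW]
2. ∠WPY = 80°  [cyclic YPWL, opposite ∠P+∠L]
3. ∠PWY = 43°  [△YPW]
4. ∠PLY = 43°  [same arc YP]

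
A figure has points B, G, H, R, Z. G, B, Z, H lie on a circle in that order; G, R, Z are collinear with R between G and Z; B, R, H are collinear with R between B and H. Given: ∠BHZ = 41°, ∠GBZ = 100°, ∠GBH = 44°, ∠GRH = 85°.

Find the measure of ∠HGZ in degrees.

∠HGZ = 56°

1. ∠GHZ = 80°  [cyclic GBZH, opposite ∠B+∠H]
2. ∠GZH = 44°  [same arc GH]
3. ∠HGZ = 56°  [△GZH]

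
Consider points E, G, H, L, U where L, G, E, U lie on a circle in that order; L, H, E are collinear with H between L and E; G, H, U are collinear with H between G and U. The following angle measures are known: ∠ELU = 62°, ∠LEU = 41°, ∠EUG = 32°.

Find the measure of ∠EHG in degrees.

∠EHG = 73°

1. ∠LGU = 41°  [same arc LU]
2. ∠ELG = 32°  [same arc GE]
3. ∠GHL = 107°  [△LHG]
4. ∠EHG = 73°  [linear pair at H on LE]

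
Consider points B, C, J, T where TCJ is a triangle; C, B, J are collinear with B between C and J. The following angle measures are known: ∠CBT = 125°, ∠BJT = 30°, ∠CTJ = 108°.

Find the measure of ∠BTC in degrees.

∠BTC = 13°

1. ∠CJT = 30°  [B on ray JC]
2. ∠JCT = 42°  [△TCJ]
3. ∠BCT = 42°  [B on ray CJ]
4. ∠BTC = 13°  [△TCB]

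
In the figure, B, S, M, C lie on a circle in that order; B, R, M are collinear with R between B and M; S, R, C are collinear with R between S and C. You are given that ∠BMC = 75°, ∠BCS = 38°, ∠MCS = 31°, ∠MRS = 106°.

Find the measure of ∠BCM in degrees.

1. ∠BMS = 38°  [same arc BS]
2. ∠MBS = 31°  [same arc SM]
3. ∠BSM = 111°  [△BSM]
4. ∠BCM = 69°  [cyclic BSMC, opposite ∠S+∠C]

∠BCM = 69°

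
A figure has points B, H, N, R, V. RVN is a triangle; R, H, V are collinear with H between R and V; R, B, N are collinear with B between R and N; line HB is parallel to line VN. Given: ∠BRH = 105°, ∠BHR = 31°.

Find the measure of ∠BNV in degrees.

1. ∠HBR = 44°  [△RHB]
2. ∠HBN = 136°  [linear pair at B on RN]
3. ∠BNV = 44°  [HB∥VN, co-interior at N–B]

∠BNV = 44°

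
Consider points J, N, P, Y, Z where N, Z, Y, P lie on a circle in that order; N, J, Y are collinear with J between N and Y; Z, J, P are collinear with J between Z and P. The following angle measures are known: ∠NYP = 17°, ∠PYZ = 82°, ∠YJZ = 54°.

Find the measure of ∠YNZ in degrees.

1. ∠NZP = 17°  [same arc NP]
2. ∠NJZ = 126°  [linear pair at J on NY]
3. ∠YNZ = 37°  [△NJZ]

∠YNZ = 37°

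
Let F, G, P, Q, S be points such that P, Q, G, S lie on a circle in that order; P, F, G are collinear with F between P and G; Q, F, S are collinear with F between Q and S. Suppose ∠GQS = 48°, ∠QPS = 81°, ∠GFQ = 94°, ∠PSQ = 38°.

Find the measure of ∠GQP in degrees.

∠GQP = 109°

1. ∠PGQ = 38°  [△QFG]
2. ∠PQS = 61°  [△PQS]
3. ∠PFQ = 86°  [linear pair at F on PG]
4. ∠GPQ = 33°  [△PFQ]
5. ∠GQP = 109°  [△PQG]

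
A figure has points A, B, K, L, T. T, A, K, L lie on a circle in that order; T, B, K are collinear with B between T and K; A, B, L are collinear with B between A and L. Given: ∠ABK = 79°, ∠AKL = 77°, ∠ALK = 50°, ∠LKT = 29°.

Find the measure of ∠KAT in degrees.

∠KAT = 82°

1. ∠KAL = 53°  [△AKL]
2. ∠ATK = 50°  [same arc AK]
3. ∠AKT = 48°  [△ABK]
4. ∠KAT = 82°  [△TAK]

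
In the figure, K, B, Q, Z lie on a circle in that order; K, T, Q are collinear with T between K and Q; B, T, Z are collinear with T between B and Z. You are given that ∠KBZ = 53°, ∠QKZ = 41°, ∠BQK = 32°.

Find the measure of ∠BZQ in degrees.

∠BZQ = 54°

1. ∠KQZ = 53°  [same arc KZ]
2. ∠KZQ = 86°  [△KQZ]
3. ∠KBQ = 94°  [cyclic KBQZ, opposite ∠B+∠Z]
4. ∠BKQ = 54°  [△KBQ]
5. ∠BZQ = 54°  [same arc BQ]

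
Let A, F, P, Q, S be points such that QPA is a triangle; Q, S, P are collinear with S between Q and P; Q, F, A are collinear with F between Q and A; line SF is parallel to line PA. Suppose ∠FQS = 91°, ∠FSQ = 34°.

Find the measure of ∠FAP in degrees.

1. ∠QFS = 55°  [△QSF]
2. ∠AFS = 125°  [linear pair at F on QA]
3. ∠FAP = 55°  [SF∥PA, co-interior at A–F]

∠FAP = 55°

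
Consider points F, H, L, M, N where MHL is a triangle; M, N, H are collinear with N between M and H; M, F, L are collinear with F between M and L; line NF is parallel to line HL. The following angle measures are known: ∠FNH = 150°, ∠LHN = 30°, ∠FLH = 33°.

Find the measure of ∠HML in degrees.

∠HML = 117°

1. ∠LHM = 30°  [N on ray HM]
2. ∠HLM = 33°  [F on ray LM]
3. ∠HML = 117°  [△MHL]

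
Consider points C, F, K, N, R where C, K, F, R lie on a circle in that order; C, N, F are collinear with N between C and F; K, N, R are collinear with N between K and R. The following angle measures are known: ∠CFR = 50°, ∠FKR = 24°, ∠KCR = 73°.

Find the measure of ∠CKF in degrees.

∠CKF = 74°

1. ∠FCR = 24°  [same arc FR]
2. ∠CRF = 106°  [△CFR]
3. ∠CKF = 74°  [cyclic CKFR, opposite ∠K+∠R]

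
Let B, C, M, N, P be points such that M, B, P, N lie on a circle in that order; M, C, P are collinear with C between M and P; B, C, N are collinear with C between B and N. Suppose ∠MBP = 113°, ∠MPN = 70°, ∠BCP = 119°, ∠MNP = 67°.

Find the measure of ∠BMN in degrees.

∠BMN = 92°

1. ∠MBN = 70°  [same arc MN]
2. ∠NMP = 43°  [△MPN]
3. ∠MCN = 119°  [vertical angles at C]
4. ∠BNM = 18°  [△MCN]
5. ∠BMN = 92°  [△MBN]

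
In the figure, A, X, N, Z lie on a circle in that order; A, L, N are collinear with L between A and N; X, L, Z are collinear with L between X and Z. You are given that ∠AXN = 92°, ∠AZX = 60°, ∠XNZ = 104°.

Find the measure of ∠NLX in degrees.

1. ∠ANX = 60°  [same arc AX]
2. ∠XAZ = 76°  [cyclic AXNZ, opposite ∠A+∠N]
3. ∠NAX = 28°  [△AXN]
4. ∠AXZ = 44°  [△AXZ]
5. ∠ALX = 108°  [△ALX]
6. ∠NLX = 72°  [linear pair at L on AN]

∠NLX = 72°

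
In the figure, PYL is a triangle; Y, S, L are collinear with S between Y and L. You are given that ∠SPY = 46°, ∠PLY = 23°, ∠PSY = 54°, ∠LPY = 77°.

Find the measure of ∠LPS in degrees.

∠LPS = 31°

1. ∠PLS = 23°  [S on ray LY]
2. ∠LSP = 126°  [linear pair at S on YL]
3. ∠LPS = 31°  [△PSL]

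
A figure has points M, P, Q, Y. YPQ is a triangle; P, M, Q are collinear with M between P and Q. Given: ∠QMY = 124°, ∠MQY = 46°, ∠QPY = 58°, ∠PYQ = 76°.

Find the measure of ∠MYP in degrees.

∠MYP = 66°

1. ∠PMY = 56°  [linear pair at M on PQ]
2. ∠MPY = 58°  [M on ray PQ]
3. ∠MYP = 66°  [△YPM]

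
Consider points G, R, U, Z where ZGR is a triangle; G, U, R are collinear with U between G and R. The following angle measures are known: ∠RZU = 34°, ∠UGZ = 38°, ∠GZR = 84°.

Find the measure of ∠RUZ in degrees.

∠RUZ = 88°

1. ∠RGZ = 38°  [U on ray GR]
2. ∠GRZ = 58°  [△ZGR]
3. ∠URZ = 58°  [U on ray RG]
4. ∠RUZ = 88°  [△ZUR]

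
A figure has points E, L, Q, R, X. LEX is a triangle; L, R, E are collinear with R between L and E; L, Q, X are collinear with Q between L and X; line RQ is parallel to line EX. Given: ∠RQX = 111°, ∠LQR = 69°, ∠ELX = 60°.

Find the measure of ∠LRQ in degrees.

∠LRQ = 51°

1. ∠EXL = 69°  [RQ∥EX, corresponding at Q]
2. ∠LEX = 51°  [△LEX]
3. ∠LRQ = 51°  [RQ∥EX, corresponding at R]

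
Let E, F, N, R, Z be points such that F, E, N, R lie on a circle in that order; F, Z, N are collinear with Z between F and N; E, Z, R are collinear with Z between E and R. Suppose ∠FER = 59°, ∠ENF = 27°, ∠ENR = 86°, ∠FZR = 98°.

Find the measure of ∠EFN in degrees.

∠EFN = 39°

1. ∠FNR = 59°  [same arc FR]
2. ∠NZR = 82°  [linear pair at Z on FN]
3. ∠ERN = 39°  [△NZR]
4. ∠EFN = 39°  [same arc EN]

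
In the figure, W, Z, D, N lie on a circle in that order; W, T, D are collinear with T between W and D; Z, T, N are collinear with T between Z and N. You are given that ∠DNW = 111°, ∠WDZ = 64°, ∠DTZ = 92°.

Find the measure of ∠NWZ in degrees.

∠NWZ = 71°

1. ∠DZW = 69°  [cyclic WZDN, opposite ∠Z+∠N]
2. ∠WNZ = 64°  [same arc WZ]
3. ∠DWZ = 47°  [△WZD]
4. ∠WTZ = 88°  [linear pair at T on WD]
5. ∠NZW = 45°  [△WTZ]
6. ∠NWZ = 71°  [△WZN]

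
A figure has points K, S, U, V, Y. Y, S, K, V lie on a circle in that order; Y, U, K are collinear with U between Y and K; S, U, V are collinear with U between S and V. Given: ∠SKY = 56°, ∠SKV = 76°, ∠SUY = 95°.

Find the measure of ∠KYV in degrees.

1. ∠SVY = 56°  [same arc YS]
2. ∠KUV = 95°  [vertical angles at U]
3. ∠VUY = 85°  [linear pair at U on YK]
4. ∠KYV = 39°  [△YUV]

∠KYV = 39°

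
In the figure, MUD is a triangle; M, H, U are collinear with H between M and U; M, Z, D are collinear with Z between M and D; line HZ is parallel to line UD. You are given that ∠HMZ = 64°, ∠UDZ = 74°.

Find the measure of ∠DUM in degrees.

1. ∠DMU = 64°  [H on MU, Z on MD]
2. ∠MDU = 74°  [Z on ray DM]
3. ∠DUM = 42°  [△MUD]

∠DUM = 42°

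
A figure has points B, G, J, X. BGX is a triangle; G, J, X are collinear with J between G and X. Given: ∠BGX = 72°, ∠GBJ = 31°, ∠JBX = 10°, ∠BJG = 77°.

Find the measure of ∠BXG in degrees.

1. ∠BJX = 103°  [linear pair at J on GX]
2. ∠BXJ = 67°  [△BJX]
3. ∠BXG = 67°  [J on ray XG]

∠BXG = 67°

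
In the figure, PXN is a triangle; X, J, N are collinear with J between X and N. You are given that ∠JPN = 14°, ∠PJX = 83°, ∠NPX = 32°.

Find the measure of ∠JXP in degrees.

1. ∠NJP = 97°  [linear pair at J on XN]
2. ∠JNP = 69°  [△PJN]
3. ∠PNX = 69°  [J on ray NX]
4. ∠NXP = 79°  [△PXN]
5. ∠JXP = 79°  [J on ray XN]

∠JXP = 79°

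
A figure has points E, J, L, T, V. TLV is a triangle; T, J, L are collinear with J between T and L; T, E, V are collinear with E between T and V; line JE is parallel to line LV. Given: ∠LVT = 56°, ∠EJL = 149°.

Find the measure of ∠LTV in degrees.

∠LTV = 93°

1. ∠JET = 56°  [JE∥LV, corresponding at E]
2. ∠EJT = 31°  [linear pair at J on TL]
3. ∠ETJ = 93°  [△TJE]
4. ∠LTV = 93°  [J on TL, E on TV]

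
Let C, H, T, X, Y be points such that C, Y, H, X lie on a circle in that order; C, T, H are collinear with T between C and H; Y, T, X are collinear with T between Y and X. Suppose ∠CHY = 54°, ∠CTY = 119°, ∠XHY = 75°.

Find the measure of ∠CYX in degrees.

1. ∠CXY = 54°  [same arc CY]
2. ∠XCY = 105°  [cyclic CYHX, opposite ∠C+∠H]
3. ∠CYX = 21°  [△CYX]

∠CYX = 21°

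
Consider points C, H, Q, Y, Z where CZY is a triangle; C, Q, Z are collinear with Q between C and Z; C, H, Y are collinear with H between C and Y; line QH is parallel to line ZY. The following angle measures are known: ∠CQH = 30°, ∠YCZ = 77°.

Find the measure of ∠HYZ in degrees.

∠HYZ = 73°

1. ∠CZY = 30°  [QH∥ZY, corresponding at Q]
2. ∠CYZ = 73°  [△CZY]
3. ∠HYZ = 73°  [H on ray YC]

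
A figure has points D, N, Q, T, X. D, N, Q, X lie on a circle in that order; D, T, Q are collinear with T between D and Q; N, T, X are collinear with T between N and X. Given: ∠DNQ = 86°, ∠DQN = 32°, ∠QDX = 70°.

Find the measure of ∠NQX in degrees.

1. ∠NDQ = 62°  [△DNQ]
2. ∠QNX = 70°  [same arc QX]
3. ∠NXQ = 62°  [same arc NQ]
4. ∠NQX = 48°  [△NQX]

∠NQX = 48°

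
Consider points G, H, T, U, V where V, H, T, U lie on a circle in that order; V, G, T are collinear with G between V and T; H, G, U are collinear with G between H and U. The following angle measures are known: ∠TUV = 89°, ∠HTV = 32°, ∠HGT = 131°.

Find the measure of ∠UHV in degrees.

∠UHV = 74°

1. ∠THV = 91°  [cyclic VHTU, opposite ∠H+∠U]
2. ∠HVT = 57°  [△VHT]
3. ∠HGV = 49°  [linear pair at G on VT]
4. ∠UHV = 74°  [△VGH]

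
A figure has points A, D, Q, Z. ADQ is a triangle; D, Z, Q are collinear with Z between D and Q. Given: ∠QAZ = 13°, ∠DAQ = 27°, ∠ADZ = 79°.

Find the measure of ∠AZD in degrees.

∠AZD = 87°

1. ∠ADQ = 79°  [Z on ray DQ]
2. ∠AQD = 74°  [△ADQ]
3. ∠AQZ = 74°  [Z on ray QD]
4. ∠AZQ = 93°  [△AZQ]
5. ∠AZD = 87°  [linear pair at Z on DQ]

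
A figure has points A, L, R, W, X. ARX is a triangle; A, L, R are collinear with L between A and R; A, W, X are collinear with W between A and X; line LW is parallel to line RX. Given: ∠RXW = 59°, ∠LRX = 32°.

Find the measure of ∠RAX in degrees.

1. ∠AXR = 59°  [W on ray XA]
2. ∠ARX = 32°  [L on ray RA]
3. ∠RAX = 89°  [△ARX]

∠RAX = 89°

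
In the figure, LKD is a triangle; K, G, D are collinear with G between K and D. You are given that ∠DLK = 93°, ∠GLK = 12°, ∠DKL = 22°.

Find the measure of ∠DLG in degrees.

1. ∠KDL = 65°  [△LKD]
2. ∠GKL = 22°  [G on ray KD]
3. ∠GDL = 65°  [G on ray DK]
4. ∠KGL = 146°  [△LKG]
5. ∠DGL = 34°  [linear pair at G on KD]
6. ∠DLG = 81°  [△LGD]

∠DLG = 81°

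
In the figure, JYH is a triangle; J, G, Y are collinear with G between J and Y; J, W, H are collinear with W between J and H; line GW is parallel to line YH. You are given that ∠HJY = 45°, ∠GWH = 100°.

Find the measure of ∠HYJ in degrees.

∠HYJ = 55°

1. ∠GJW = 45°  [G on JY, W on JH]
2. ∠GWJ = 80°  [linear pair at W on JH]
3. ∠JGW = 55°  [△JGW]
4. ∠HYJ = 55°  [GW∥YH, corresponding at G]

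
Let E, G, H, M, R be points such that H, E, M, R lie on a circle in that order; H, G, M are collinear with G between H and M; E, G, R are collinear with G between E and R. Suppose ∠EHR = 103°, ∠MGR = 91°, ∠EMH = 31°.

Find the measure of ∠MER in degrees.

∠MER = 60°

1. ∠EGH = 91°  [vertical angles at G]
2. ∠EGM = 89°  [linear pair at G on HM]
3. ∠MER = 60°  [△EGM]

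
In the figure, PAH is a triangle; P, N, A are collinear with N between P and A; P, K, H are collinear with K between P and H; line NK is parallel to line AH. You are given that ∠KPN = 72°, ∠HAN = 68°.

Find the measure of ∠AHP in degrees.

1. ∠APH = 72°  [N on PA, K on PH]
2. ∠HAP = 68°  [N on ray AP]
3. ∠AHP = 40°  [△PAH]

∠AHP = 40°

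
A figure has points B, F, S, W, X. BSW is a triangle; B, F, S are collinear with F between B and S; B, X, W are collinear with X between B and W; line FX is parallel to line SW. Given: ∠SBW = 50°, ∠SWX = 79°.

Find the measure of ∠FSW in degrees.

∠FSW = 51°

1. ∠BWS = 79°  [X on ray WB]
2. ∠BSW = 51°  [△BSW]
3. ∠FSW = 51°  [F on ray SB]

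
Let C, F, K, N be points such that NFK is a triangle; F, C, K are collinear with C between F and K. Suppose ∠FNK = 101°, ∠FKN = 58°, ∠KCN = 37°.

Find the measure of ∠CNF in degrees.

1. ∠KFN = 21°  [△NFK]
2. ∠FCN = 143°  [linear pair at C on FK]
3. ∠CFN = 21°  [C on ray FK]
4. ∠CNF = 16°  [△NFC]

∠CNF = 16°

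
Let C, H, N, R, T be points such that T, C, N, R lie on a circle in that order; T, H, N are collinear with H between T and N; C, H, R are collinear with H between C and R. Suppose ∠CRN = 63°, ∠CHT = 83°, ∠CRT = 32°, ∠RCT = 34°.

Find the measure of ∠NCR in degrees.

∠NCR = 51°

1. ∠CHN = 97°  [linear pair at H on TN]
2. ∠CNT = 32°  [same arc TC]
3. ∠NCR = 51°  [△CHN]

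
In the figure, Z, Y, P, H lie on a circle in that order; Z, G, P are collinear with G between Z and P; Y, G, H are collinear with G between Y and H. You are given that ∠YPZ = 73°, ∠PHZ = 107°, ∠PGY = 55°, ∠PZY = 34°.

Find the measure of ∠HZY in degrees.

1. ∠YHZ = 73°  [same arc ZY]
2. ∠YGZ = 125°  [linear pair at G on ZP]
3. ∠HYZ = 21°  [△ZGY]
4. ∠HZY = 86°  [△ZYH]

∠HZY = 86°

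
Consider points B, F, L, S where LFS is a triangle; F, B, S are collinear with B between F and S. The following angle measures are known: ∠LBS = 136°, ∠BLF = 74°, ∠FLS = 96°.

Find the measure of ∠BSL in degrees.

1. ∠FBL = 44°  [linear pair at B on FS]
2. ∠BFL = 62°  [△LFB]
3. ∠LFS = 62°  [B on ray FS]
4. ∠FSL = 22°  [△LFS]
5. ∠BSL = 22°  [B on ray SF]

∠BSL = 22°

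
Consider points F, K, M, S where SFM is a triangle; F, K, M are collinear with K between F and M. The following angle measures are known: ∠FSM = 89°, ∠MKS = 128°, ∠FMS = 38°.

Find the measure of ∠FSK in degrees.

1. ∠MFS = 53°  [△SFM]
2. ∠FKS = 52°  [linear pair at K on FM]
3. ∠KFS = 53°  [K on ray FM]
4. ∠FSK = 75°  [△SFK]

∠FSK = 75°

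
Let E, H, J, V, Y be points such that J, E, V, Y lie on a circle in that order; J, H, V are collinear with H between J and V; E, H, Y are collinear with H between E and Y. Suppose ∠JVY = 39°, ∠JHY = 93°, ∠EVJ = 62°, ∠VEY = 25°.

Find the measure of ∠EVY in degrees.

∠EVY = 101°

1. ∠JEY = 39°  [same arc JY]
2. ∠EYJ = 62°  [same arc JE]
3. ∠EJY = 79°  [△JEY]
4. ∠EVY = 101°  [cyclic JEVY, opposite ∠J+∠V]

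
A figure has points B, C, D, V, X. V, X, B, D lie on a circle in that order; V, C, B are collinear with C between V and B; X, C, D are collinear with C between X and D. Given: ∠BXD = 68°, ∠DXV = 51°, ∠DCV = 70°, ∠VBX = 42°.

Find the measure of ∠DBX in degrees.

1. ∠DBV = 51°  [same arc VD]
2. ∠BCD = 110°  [linear pair at C on VB]
3. ∠BDX = 19°  [△BCD]
4. ∠DBX = 93°  [△XBD]

∠DBX = 93°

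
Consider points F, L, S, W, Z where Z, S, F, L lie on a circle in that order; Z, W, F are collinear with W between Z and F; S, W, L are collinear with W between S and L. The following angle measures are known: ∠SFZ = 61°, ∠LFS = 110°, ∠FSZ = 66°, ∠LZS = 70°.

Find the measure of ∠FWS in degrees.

∠FWS = 102°

1. ∠SLZ = 61°  [same arc ZS]
2. ∠FZS = 53°  [△ZSF]
3. ∠LSZ = 49°  [△ZSL]
4. ∠SWZ = 78°  [△ZWS]
5. ∠FWS = 102°  [linear pair at W on ZF]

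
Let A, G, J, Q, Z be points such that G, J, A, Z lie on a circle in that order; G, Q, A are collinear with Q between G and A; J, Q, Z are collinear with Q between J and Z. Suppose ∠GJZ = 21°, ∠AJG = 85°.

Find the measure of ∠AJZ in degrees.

∠AJZ = 64°

1. ∠GAZ = 21°  [same arc GZ]
2. ∠AZG = 95°  [cyclic GJAZ, opposite ∠J+∠Z]
3. ∠AGZ = 64°  [△GAZ]
4. ∠AJZ = 64°  [same arc AZ]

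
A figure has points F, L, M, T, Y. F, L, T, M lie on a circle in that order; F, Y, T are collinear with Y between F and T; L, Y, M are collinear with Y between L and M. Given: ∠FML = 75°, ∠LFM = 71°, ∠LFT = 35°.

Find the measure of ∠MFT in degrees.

∠MFT = 36°

1. ∠FTL = 75°  [same arc FL]
2. ∠FLM = 34°  [△FLM]
3. ∠FLT = 70°  [△FLT]
4. ∠FTM = 34°  [same arc FM]
5. ∠FMT = 110°  [cyclic FLTM, opposite ∠L+∠M]
6. ∠MFT = 36°  [△FTM]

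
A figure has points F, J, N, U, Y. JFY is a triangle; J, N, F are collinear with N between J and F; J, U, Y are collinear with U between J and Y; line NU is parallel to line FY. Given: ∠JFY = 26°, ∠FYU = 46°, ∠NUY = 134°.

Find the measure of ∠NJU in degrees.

1. ∠JNU = 26°  [NU∥FY, corresponding at N]
2. ∠JUN = 46°  [linear pair at U on JY]
3. ∠NJU = 108°  [△JNU]

∠NJU = 108°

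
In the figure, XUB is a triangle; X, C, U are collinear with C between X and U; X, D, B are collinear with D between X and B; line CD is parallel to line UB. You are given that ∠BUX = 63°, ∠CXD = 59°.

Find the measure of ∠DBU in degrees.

∠DBU = 58°

1. ∠DCX = 63°  [CD∥UB, corresponding at C]
2. ∠CDX = 58°  [△XCD]
3. ∠BDC = 122°  [linear pair at D on XB]
4. ∠DBU = 58°  [CD∥UB, co-interior at B–D]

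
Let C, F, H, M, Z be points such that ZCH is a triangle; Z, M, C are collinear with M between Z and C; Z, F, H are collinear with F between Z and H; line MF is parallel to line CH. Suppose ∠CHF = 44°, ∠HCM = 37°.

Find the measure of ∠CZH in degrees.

∠CZH = 99°

1. ∠CHZ = 44°  [F on ray HZ]
2. ∠HCZ = 37°  [M on ray CZ]
3. ∠CZH = 99°  [△ZCH]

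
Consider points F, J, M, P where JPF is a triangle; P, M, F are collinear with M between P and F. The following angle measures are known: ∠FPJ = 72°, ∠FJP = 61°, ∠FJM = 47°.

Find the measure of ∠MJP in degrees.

1. ∠JFP = 47°  [△JPF]
2. ∠JPM = 72°  [M on ray PF]
3. ∠JFM = 47°  [M on ray FP]
4. ∠FMJ = 86°  [△JMF]
5. ∠JMP = 94°  [linear pair at M on PF]
6. ∠MJP = 14°  [△JPM]

∠MJP = 14°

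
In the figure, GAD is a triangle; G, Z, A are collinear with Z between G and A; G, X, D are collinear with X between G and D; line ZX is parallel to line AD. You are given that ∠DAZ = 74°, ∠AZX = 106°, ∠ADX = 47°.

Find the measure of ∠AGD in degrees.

1. ∠DAG = 74°  [Z on ray AG]
2. ∠ADG = 47°  [X on ray DG]
3. ∠AGD = 59°  [△GAD]

∠AGD = 59°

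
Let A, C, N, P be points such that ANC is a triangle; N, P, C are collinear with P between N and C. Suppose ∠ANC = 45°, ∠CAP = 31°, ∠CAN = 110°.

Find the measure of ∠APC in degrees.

1. ∠ACN = 25°  [△ANC]
2. ∠ACP = 25°  [P on ray CN]
3. ∠APC = 124°  [△APC]

∠APC = 124°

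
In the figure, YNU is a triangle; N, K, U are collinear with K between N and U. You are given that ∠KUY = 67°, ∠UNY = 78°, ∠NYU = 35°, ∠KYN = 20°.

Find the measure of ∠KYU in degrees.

∠KYU = 15°

1. ∠KNY = 78°  [K on ray NU]
2. ∠NKY = 82°  [△YNK]
3. ∠UKY = 98°  [linear pair at K on NU]
4. ∠KYU = 15°  [△YKU]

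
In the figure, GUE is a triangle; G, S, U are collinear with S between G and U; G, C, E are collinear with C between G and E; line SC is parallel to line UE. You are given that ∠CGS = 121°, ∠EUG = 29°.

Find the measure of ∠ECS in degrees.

∠ECS = 150°

1. ∠EGU = 121°  [S on GU, C on GE]
2. ∠GEU = 30°  [△GUE]
3. ∠GCS = 30°  [SC∥UE, corresponding at C]
4. ∠ECS = 150°  [linear pair at C on GE]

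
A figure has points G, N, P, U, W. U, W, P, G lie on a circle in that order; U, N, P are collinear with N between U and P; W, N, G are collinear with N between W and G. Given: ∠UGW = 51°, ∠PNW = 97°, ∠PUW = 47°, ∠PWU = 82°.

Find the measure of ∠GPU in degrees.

∠GPU = 50°

1. ∠GNU = 97°  [vertical angles at N]
2. ∠PGW = 47°  [same arc WP]
3. ∠GNP = 83°  [linear pair at N on UP]
4. ∠GPU = 50°  [△PNG]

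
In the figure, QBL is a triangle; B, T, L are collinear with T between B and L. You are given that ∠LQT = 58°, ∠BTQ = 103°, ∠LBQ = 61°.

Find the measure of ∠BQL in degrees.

1. ∠LTQ = 77°  [linear pair at T on BL]
2. ∠QLT = 45°  [△QTL]
3. ∠BLQ = 45°  [T on ray LB]
4. ∠BQL = 74°  [△QBL]

∠BQL = 74°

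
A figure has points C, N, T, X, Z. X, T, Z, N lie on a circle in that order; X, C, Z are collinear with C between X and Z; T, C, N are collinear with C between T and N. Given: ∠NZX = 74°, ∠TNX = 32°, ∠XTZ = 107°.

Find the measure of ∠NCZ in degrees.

∠NCZ = 65°

1. ∠NTX = 74°  [same arc XN]
2. ∠TZX = 32°  [same arc XT]
3. ∠TXZ = 41°  [△XTZ]
4. ∠TCX = 65°  [△XCT]
5. ∠NCZ = 65°  [vertical angles at C]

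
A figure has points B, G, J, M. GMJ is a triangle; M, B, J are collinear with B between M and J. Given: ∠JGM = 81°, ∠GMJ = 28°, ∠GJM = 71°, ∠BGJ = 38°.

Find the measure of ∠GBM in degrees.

∠GBM = 109°

1. ∠BJG = 71°  [B on ray JM]
2. ∠GBJ = 71°  [△GBJ]
3. ∠GBM = 109°  [linear pair at B on MJ]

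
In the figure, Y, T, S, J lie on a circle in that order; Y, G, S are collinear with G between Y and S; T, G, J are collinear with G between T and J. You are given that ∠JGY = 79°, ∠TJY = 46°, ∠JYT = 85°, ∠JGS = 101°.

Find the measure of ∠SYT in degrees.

1. ∠JTY = 49°  [△YTJ]
2. ∠TGY = 101°  [vertical angles at G]
3. ∠SYT = 30°  [△YGT]

∠SYT = 30°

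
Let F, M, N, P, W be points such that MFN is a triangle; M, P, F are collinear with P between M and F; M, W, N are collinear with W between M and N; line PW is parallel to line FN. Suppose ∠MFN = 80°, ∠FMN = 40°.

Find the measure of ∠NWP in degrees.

∠NWP = 120°

1. ∠FNM = 60°  [△MFN]
2. ∠MWP = 60°  [PW∥FN, corresponding at W]
3. ∠NWP = 120°  [linear pair at W on MN]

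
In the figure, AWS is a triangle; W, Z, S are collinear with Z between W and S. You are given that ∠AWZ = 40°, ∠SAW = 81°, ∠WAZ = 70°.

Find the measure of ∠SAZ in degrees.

1. ∠AZW = 70°  [△AWZ]
2. ∠AWS = 40°  [Z on ray WS]
3. ∠ASW = 59°  [△AWS]
4. ∠AZS = 110°  [linear pair at Z on WS]
5. ∠ASZ = 59°  [Z on ray SW]
6. ∠SAZ = 11°  [△AZS]

∠SAZ = 11°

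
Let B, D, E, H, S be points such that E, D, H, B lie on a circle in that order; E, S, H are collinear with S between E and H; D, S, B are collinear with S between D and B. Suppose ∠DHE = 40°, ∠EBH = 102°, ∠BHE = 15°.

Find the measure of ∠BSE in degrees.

∠BSE = 77°

1. ∠DBE = 40°  [same arc ED]
2. ∠BEH = 63°  [△EHB]
3. ∠BSE = 77°  [△ESB]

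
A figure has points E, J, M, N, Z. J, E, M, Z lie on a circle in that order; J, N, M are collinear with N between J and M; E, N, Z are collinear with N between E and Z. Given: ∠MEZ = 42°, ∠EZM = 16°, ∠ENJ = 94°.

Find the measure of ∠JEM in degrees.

∠JEM = 112°

1. ∠EJM = 16°  [same arc EM]
2. ∠ENM = 86°  [linear pair at N on JM]
3. ∠EMJ = 52°  [△ENM]
4. ∠JEM = 112°  [△JEM]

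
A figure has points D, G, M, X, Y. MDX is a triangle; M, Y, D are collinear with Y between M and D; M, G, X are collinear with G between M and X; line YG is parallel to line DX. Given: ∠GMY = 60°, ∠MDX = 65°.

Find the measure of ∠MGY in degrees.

∠MGY = 55°

1. ∠DMX = 60°  [Y on MD, G on MX]
2. ∠DXM = 55°  [△MDX]
3. ∠MGY = 55°  [YG∥DX, corresponding at G]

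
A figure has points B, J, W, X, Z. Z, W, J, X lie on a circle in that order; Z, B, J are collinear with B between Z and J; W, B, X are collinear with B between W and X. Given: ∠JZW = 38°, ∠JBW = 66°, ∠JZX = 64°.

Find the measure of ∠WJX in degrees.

1. ∠JXW = 38°  [same arc WJ]
2. ∠JWX = 64°  [same arc JX]
3. ∠WJX = 78°  [△WJX]

∠WJX = 78°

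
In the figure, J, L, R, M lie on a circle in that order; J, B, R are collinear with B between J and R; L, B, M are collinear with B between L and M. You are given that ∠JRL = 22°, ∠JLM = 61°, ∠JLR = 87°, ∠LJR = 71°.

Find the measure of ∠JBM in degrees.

∠JBM = 132°

1. ∠JML = 22°  [same arc JL]
2. ∠JRM = 61°  [same arc JM]
3. ∠JMR = 93°  [cyclic JLRM, opposite ∠L+∠M]
4. ∠MJR = 26°  [△JRM]
5. ∠JBM = 132°  [△JBM]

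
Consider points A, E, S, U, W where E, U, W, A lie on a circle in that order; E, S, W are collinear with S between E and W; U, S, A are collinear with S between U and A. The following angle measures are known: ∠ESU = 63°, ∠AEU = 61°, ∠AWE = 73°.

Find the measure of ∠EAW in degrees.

1. ∠ASW = 63°  [vertical angles at S]
2. ∠AUE = 73°  [same arc EA]
3. ∠ASE = 117°  [linear pair at S on EW]
4. ∠EAU = 46°  [△EUA]
5. ∠AEW = 17°  [△ESA]
6. ∠EAW = 90°  [△EWA]

∠EAW = 90°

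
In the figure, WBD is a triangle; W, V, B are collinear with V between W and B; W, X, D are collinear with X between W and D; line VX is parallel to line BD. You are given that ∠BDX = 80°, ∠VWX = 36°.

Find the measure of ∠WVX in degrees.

1. ∠BDW = 80°  [X on ray DW]
2. ∠BWD = 36°  [V on WB, X on WD]
3. ∠DBW = 64°  [△WBD]
4. ∠WVX = 64°  [VX∥BD, corresponding at V]

∠WVX = 64°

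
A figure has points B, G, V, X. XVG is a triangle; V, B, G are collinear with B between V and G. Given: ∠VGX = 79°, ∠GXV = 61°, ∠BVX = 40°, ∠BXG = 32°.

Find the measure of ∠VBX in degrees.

∠VBX = 111°

1. ∠BGX = 79°  [B on ray GV]
2. ∠GBX = 69°  [△XBG]
3. ∠VBX = 111°  [linear pair at B on VG]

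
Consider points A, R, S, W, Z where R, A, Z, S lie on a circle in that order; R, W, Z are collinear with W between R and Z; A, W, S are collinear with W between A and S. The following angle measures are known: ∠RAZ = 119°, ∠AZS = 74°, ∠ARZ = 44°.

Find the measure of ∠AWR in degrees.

1. ∠AZR = 17°  [△RAZ]
2. ∠ARS = 106°  [cyclic RAZS, opposite ∠R+∠Z]
3. ∠ASR = 17°  [same arc RA]
4. ∠RAS = 57°  [△RAS]
5. ∠AWR = 79°  [△RWA]

∠AWR = 79°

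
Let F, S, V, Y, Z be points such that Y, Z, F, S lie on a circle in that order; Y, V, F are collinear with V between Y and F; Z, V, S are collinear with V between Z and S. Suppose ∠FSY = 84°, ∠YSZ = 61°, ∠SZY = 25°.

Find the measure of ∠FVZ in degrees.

∠FVZ = 48°

1. ∠FZY = 96°  [cyclic YZFS, opposite ∠Z+∠S]
2. ∠YFZ = 61°  [same arc YZ]
3. ∠FYZ = 23°  [△YZF]
4. ∠YVZ = 132°  [△YVZ]
5. ∠FVZ = 48°  [linear pair at V on YF]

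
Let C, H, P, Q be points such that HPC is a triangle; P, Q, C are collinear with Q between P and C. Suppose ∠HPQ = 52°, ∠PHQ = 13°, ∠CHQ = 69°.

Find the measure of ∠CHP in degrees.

1. ∠HQP = 115°  [△HPQ]
2. ∠CPH = 52°  [Q on ray PC]
3. ∠CQH = 65°  [linear pair at Q on PC]
4. ∠HCQ = 46°  [△HQC]
5. ∠HCP = 46°  [Q on ray CP]
6. ∠CHP = 82°  [△HPC]

∠CHP = 82°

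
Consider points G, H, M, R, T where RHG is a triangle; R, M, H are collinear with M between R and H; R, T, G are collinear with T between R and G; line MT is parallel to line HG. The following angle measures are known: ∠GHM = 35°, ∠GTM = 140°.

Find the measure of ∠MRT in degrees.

∠MRT = 105°

1. ∠GHR = 35°  [M on ray HR]
2. ∠MTR = 40°  [linear pair at T on RG]
3. ∠RMT = 35°  [MT∥HG, corresponding at M]
4. ∠MRT = 105°  [△RMT]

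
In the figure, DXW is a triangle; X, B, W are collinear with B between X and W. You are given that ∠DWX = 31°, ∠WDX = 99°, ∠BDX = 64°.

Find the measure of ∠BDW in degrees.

∠BDW = 35°

1. ∠DXW = 50°  [△DXW]
2. ∠BWD = 31°  [B on ray WX]
3. ∠BXD = 50°  [B on ray XW]
4. ∠DBX = 66°  [△DXB]
5. ∠DBW = 114°  [linear pair at B on XW]
6. ∠BDW = 35°  [△DBW]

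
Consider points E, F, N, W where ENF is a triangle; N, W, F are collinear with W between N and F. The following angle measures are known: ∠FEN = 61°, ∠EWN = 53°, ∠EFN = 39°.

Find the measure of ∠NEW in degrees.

∠NEW = 47°

1. ∠ENF = 80°  [△ENF]
2. ∠ENW = 80°  [W on ray NF]
3. ∠NEW = 47°  [△ENW]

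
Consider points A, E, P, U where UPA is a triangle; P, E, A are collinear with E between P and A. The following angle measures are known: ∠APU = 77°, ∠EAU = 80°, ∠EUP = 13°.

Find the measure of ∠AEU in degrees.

1. ∠EPU = 77°  [E on ray PA]
2. ∠PEU = 90°  [△UPE]
3. ∠AEU = 90°  [linear pair at E on PA]

∠AEU = 90°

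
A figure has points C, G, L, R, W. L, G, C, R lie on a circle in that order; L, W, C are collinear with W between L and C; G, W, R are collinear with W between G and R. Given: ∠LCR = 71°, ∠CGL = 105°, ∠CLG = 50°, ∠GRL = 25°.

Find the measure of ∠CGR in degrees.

1. ∠CRL = 75°  [cyclic LGCR, opposite ∠G+∠R]
2. ∠CLR = 34°  [△LCR]
3. ∠CGR = 34°  [same arc CR]

∠CGR = 34°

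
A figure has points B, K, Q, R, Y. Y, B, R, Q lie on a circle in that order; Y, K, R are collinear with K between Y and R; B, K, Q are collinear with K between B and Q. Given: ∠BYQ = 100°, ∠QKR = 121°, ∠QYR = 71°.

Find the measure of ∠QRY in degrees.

1. ∠BRQ = 80°  [cyclic YBRQ, opposite ∠Y+∠R]
2. ∠QBR = 71°  [same arc RQ]
3. ∠BQR = 29°  [△BRQ]
4. ∠QRY = 30°  [△RKQ]

∠QRY = 30°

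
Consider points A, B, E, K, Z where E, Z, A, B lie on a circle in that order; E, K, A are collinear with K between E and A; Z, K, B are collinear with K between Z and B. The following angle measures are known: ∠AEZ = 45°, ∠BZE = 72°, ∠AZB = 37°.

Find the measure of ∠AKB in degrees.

1. ∠ABZ = 45°  [same arc ZA]
2. ∠BAE = 72°  [same arc EB]
3. ∠AKB = 63°  [△AKB]

∠AKB = 63°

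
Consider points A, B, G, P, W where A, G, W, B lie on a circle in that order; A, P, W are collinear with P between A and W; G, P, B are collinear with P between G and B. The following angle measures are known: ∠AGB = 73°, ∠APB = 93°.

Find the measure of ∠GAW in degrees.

∠GAW = 20°

1. ∠AWB = 73°  [same arc AB]
2. ∠BPW = 87°  [linear pair at P on AW]
3. ∠GBW = 20°  [△WPB]
4. ∠GAW = 20°  [same arc GW]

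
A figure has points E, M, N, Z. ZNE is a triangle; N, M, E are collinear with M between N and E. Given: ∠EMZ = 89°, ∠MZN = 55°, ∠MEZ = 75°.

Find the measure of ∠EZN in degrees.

1. ∠NMZ = 91°  [linear pair at M on NE]
2. ∠MNZ = 34°  [△ZNM]
3. ∠NEZ = 75°  [M on ray EN]
4. ∠ENZ = 34°  [M on ray NE]
5. ∠EZN = 71°  [△ZNE]

∠EZN = 71°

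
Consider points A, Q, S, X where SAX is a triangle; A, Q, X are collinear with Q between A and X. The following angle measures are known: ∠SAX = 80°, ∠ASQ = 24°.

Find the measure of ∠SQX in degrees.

∠SQX = 104°

1. ∠QAS = 80°  [Q on ray AX]
2. ∠AQS = 76°  [△SAQ]
3. ∠SQX = 104°  [linear pair at Q on AX]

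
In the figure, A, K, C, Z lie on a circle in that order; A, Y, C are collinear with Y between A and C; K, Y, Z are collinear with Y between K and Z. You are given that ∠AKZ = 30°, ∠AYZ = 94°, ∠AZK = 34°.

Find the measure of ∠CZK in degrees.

∠CZK = 64°

1. ∠ACZ = 30°  [same arc AZ]
2. ∠CYZ = 86°  [linear pair at Y on AC]
3. ∠CZK = 64°  [△CYZ]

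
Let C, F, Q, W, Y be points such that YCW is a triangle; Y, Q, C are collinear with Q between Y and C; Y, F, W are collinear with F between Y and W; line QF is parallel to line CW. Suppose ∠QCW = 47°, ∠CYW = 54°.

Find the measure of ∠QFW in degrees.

1. ∠WCY = 47°  [Q on ray CY]
2. ∠CWY = 79°  [△YCW]
3. ∠QFY = 79°  [QF∥CW, corresponding at F]
4. ∠QFW = 101°  [linear pair at F on YW]

∠QFW = 101°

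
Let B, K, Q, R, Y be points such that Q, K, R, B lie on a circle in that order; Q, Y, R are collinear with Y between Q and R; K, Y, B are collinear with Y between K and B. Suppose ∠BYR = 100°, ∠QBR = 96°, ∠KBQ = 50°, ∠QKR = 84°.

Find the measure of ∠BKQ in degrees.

∠BKQ = 34°

1. ∠KYQ = 100°  [vertical angles at Y]
2. ∠KRQ = 50°  [same arc QK]
3. ∠KQR = 46°  [△QKR]
4. ∠BKQ = 34°  [△QYK]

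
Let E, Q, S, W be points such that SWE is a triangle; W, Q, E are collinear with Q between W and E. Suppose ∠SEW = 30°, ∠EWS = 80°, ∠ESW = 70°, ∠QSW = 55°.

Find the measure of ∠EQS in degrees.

1. ∠QWS = 80°  [Q on ray WE]
2. ∠SQW = 45°  [△SWQ]
3. ∠EQS = 135°  [linear pair at Q on WE]

∠EQS = 135°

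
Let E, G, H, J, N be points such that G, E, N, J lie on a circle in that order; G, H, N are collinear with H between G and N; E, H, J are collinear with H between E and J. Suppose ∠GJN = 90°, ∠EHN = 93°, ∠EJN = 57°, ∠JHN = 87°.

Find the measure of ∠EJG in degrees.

1. ∠GEN = 90°  [cyclic GENJ, opposite ∠E+∠J]
2. ∠EGN = 57°  [same arc EN]
3. ∠ENG = 33°  [△GEN]
4. ∠EJG = 33°  [same arc GE]

∠EJG = 33°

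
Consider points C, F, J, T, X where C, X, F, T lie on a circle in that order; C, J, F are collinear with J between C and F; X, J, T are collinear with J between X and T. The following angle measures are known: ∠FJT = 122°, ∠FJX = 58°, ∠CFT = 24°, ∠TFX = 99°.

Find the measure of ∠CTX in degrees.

∠CTX = 75°

1. ∠CXT = 24°  [same arc CT]
2. ∠TCX = 81°  [cyclic CXFT, opposite ∠C+∠F]
3. ∠CTX = 75°  [△CXT]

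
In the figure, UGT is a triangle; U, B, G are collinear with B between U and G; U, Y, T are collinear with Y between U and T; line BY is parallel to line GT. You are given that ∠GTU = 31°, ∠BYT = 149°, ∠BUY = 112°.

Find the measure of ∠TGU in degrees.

1. ∠BYU = 31°  [BY∥GT, corresponding at Y]
2. ∠UBY = 37°  [△UBY]
3. ∠TGU = 37°  [BY∥GT, corresponding at B]

∠TGU = 37°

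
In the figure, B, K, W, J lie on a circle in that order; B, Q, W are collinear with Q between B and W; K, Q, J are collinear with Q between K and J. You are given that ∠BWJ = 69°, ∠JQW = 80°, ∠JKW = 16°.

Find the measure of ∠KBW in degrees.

∠KBW = 31°

1. ∠BKJ = 69°  [same arc BJ]
2. ∠BQK = 80°  [vertical angles at Q]
3. ∠KBW = 31°  [△BQK]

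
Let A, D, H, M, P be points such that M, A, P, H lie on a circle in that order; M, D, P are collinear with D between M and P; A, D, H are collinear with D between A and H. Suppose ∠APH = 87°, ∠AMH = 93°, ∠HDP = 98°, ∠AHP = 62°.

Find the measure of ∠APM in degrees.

1. ∠HAP = 31°  [△APH]
2. ∠ADM = 98°  [vertical angles at D]
3. ∠ADP = 82°  [linear pair at D on MP]
4. ∠APM = 67°  [△ADP]

∠APM = 67°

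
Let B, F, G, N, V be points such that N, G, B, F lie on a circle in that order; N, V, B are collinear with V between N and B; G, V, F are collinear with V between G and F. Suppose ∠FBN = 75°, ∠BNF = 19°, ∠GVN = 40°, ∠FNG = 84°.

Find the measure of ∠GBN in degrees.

1. ∠BGF = 19°  [same arc BF]
2. ∠BVG = 140°  [linear pair at V on NB]
3. ∠GBN = 21°  [△GVB]

∠GBN = 21°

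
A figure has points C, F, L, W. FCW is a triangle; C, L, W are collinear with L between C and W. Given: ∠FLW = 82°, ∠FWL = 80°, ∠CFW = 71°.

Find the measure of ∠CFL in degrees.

1. ∠CLF = 98°  [linear pair at L on CW]
2. ∠CWF = 80°  [L on ray WC]
3. ∠FCW = 29°  [△FCW]
4. ∠FCL = 29°  [L on ray CW]
5. ∠CFL = 53°  [△FCL]

∠CFL = 53°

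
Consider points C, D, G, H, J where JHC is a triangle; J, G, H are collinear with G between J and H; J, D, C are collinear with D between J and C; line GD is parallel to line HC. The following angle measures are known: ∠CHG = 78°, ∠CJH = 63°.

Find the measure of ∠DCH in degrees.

1. ∠CHJ = 78°  [G on ray HJ]
2. ∠HCJ = 39°  [△JHC]
3. ∠DCH = 39°  [D on ray CJ]

∠DCH = 39°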